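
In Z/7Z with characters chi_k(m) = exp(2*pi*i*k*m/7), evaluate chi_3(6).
chi_3(6) = zeta_7^18 = exp(-6*I*pi/7)

chi_3(6) = zeta_7^(3*6) = zeta_7^18. Since zeta_7^7 = 1, this equals zeta_7^4 = exp(2*pi*i*4/7) = exp(-6*I*pi/7).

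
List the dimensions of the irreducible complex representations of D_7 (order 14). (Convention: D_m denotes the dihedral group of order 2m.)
Dimensions: 1, 1, 2, 2, 2

Derivation: There are 5 irreducibles (= number of conjugacy classes). Their dimensions d_i satisfy sum d_i^2 = |G| = 14: 1 + 1 + 4 + 4 + 4 = 14.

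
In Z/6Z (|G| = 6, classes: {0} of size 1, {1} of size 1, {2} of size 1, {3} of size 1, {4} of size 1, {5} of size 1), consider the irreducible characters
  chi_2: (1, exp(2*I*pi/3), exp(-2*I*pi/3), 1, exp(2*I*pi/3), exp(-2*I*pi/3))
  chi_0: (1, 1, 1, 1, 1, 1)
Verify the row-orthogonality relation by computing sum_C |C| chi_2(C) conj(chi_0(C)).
Sum = 0; so <chi_2, chi_0> = 0 (distinct irreducibles are orthogonal).

Compute term by term over conjugacy classes (|C| * chi_2(C) * conj(chi_0(C))):
  1*(1)*conj(1) + 1*(exp(2*I*pi/3))*conj(1) + 1*(exp(-2*I*pi/3))*conj(1) + 1*(1)*conj(1) + 1*(exp(2*I*pi/3))*conj(1) + 1*(exp(-2*I*pi/3))*conj(1)
  = (1) + (exp(2*I*pi/3)) + (exp(-2*I*pi/3)) + (1) + (exp(2*I*pi/3)) + (exp(-2*I*pi/3))
  = 0.
(Exp terms are combined using exp(i*s)*conj(exp(i*t)) = exp(i*(s-t)), and sums of them are collapsed using the identity that for every m > 1 the m distinct m-th roots of unity sum to 0, e.g. 1 + exp(2*I*pi/3) + exp(-2*I*pi/3) = 0.)
Dividing by |G| = 6 gives 0/6 = 0, matching the row-orthogonality relation <chi_2, chi_0> = [chi_2 = chi_0].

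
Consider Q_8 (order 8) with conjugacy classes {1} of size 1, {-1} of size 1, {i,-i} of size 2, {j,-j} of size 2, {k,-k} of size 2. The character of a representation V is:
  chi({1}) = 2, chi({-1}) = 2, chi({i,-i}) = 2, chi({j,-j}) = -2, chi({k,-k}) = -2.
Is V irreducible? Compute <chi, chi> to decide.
Not irreducible (reducible): <chi, chi> = 4 > 1.

Details: <chi, chi> = (1/|G|) sum_C |C| * |chi(C)|^2 = (1/8)[1*|2|^2 + 1*|2|^2 + 2*|2|^2 + 2*|-2|^2 + 2*|-2|^2]
  = (1/8)[(4) + (4) + (8) + (8) + (8)] = 32/8 = 4.
A character is irreducible iff <chi, chi> = 1, so this representation is reducible.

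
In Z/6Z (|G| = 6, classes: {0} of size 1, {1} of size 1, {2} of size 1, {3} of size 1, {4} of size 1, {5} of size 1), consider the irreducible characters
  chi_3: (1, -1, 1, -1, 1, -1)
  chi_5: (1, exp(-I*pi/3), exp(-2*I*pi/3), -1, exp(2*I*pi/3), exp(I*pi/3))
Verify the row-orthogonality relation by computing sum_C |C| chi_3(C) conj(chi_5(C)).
Sum = 0; so <chi_3, chi_5> = 0 (distinct irreducibles are orthogonal).

Why: Compute term by term over conjugacy classes (|C| * chi_3(C) * conj(chi_5(C))):
  1*(1)*conj(1) + 1*(-1)*conj(exp(-I*pi/3)) + 1*(1)*conj(exp(-2*I*pi/3)) + 1*(-1)*conj(-1) + 1*(1)*conj(exp(2*I*pi/3)) + 1*(-1)*conj(exp(I*pi/3))
  = (1) + (-exp(I*pi/3)) + (exp(2*I*pi/3)) + (1) + (exp(-2*I*pi/3)) + (-exp(-I*pi/3))
  = 0.
(Exp terms are combined using exp(i*s)*conj(exp(i*t)) = exp(i*(s-t)), and sums of them are collapsed using the identity that for every m > 1 the m distinct m-th roots of unity sum to 0, e.g. 1 + exp(2*I*pi/3) + exp(-2*I*pi/3) = 0.)
Dividing by |G| = 6 gives 0/6 = 0, matching the row-orthogonality relation <chi_3, chi_5> = [chi_3 = chi_5].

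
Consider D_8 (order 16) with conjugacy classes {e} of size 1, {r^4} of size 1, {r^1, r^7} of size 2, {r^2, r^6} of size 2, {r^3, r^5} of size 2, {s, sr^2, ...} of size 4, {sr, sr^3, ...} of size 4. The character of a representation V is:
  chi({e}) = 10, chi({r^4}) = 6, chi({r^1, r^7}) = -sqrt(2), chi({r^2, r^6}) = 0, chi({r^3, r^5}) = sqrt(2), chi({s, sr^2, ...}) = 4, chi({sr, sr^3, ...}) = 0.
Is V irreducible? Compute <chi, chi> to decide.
Not irreducible (reducible): <chi, chi> = 13 > 1.

Derivation: <chi, chi> = (1/|G|) sum_C |C| * |chi(C)|^2 = (1/16)[1*|10|^2 + 1*|6|^2 + 2*|-sqrt(2)|^2 + 2*|0|^2 + 2*|sqrt(2)|^2 + 4*|4|^2 + 4*|0|^2]
  = (1/16)[(100) + (36) + (4) + (0) + (4) + (64) + (0)] = 208/16 = 13.
A character is irreducible iff <chi, chi> = 1, so this representation is reducible.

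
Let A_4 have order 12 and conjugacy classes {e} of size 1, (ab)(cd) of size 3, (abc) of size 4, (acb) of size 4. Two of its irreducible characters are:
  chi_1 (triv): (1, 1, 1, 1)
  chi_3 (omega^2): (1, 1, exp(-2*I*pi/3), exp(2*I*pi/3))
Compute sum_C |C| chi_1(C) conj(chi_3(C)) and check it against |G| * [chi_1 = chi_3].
Sum = 0; so <chi_1, chi_3> = 0 (distinct irreducibles are orthogonal).

Explanation: Compute term by term over conjugacy classes (|C| * chi_1(C) * conj(chi_3(C))):
  1*(1)*conj(1) + 3*(1)*conj(1) + 4*(1)*conj(exp(-2*I*pi/3)) + 4*(1)*conj(exp(2*I*pi/3))
  = (1) + (3) + (4*exp(2*I*pi/3)) + (4*exp(-2*I*pi/3))
  = 0.
(Exp terms are combined using exp(i*s)*conj(exp(i*t)) = exp(i*(s-t)), and sums of them are collapsed using the identity that for every m > 1 the m distinct m-th roots of unity sum to 0, e.g. 1 + exp(2*I*pi/3) + exp(-2*I*pi/3) = 0.)
Dividing by |G| = 12 gives 0/12 = 0, matching the row-orthogonality relation <chi_1, chi_3> = [chi_1 = chi_3].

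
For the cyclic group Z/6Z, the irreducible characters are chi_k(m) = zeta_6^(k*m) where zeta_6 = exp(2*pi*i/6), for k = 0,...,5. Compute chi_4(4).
chi_4(4) = zeta_6^16 = exp(-2*I*pi/3)

Reasoning: chi_4(4) = zeta_6^(4*4) = zeta_6^16. Since zeta_6^6 = 1, this equals zeta_6^4 = exp(2*pi*i*4/6) = exp(-2*I*pi/3).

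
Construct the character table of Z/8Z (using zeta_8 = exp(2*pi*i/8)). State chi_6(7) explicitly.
Character table of Z/8Z (irreps indexed chi_0,...,chi_7 with chi_k(m) = zeta_8^(k*m), zeta_8 = exp(2*pi*i/8)):
  irrep \ class  {0} (size 1)  {1} (size 1)    {2} (size 1)  {3} (size 1)    {4} (size 1)  {5} (size 1)    {6} (size 1)  {7} (size 1)  
  chi_0          1             1               1             1               1             1               1             1             
  chi_1          1             exp(I*pi/4)     I             exp(3*I*pi/4)   -1            exp(-3*I*pi/4)  -I            exp(-I*pi/4)  
  chi_2          1             I               -1            -I              1             I               -1            -I            
  chi_3          1             exp(3*I*pi/4)   -I            exp(I*pi/4)     -1            exp(-I*pi/4)    I             exp(-3*I*pi/4)
  chi_4          1             -1              1             -1              1             -1              1             -1            
  chi_5          1             exp(-3*I*pi/4)  I             exp(-I*pi/4)    -1            exp(I*pi/4)     -I            exp(3*I*pi/4) 
  chi_6          1             -I              -1            I               1             -I              -1            I             
  chi_7          1             exp(-I*pi/4)    -I            exp(-3*I*pi/4)  -1            exp(3*I*pi/4)   I             exp(I*pi/4)   

Spot check: chi_6(7) = zeta_8^(6*7) = zeta_8^42 = I.

Solution. Z/8Z is abelian, so all 8 irreducible complex representations are 1-dimensional. They are given by chi_k(m) = zeta_8^(k*m) for k = 0,...,7. Row orthogonality: sum_m chi_k(m) conj(chi_l(m)) = 8 * [k = l].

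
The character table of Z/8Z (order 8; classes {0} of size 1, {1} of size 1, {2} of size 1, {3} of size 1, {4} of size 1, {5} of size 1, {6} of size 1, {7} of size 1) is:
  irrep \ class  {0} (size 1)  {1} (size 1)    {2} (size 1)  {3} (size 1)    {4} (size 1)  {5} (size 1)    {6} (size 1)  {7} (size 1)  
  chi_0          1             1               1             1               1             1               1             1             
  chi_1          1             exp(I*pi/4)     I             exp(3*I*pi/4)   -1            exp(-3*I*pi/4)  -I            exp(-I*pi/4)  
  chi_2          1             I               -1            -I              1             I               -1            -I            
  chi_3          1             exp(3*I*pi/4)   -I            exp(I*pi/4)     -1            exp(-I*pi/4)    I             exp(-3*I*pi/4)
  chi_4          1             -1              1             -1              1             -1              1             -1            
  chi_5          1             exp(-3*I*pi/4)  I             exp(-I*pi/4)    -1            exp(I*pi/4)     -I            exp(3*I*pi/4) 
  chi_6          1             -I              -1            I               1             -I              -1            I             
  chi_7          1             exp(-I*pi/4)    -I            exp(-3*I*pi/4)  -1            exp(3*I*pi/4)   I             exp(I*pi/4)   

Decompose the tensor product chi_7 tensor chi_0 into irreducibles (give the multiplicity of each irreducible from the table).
chi_7 tensor chi_0 = chi_7 (all other irreducibles have multiplicity 0).

Details: The character of a tensor product is the pointwise product (chi_7 * chi_0)(C) = chi_7(C) * chi_0(C):
  {0}: (1)*(1), {1}: (exp(-I*pi/4))*(1), {2}: (-I)*(1), {3}: (exp(-3*I*pi/4))*(1), {4}: (-1)*(1), {5}: (exp(3*I*pi/4))*(1), {6}: (I)*(1), {7}: (exp(I*pi/4))*(1)
so (chi_7 * chi_0) takes values
  {0} -> 1, {1} -> exp(-I*pi/4), {2} -> -I, {3} -> exp(-3*I*pi/4), {4} -> -1, {5} -> exp(3*I*pi/4), {6} -> I, {7} -> exp(I*pi/4).
Now take the inner product of this character with each irreducible chi from the table, <chi_7*chi_0, chi> = (1/8) sum_C |C| (chi_7*chi_0)(C) conj(chi(C)):
  <chi_7*chi_0, chi_0> = (1/8)[1*(1)*conj(1) + 1*(exp(-I*pi/4))*conj(1) + 1*(-I)*conj(1) + 1*(exp(-3*I*pi/4))*conj(1) + 1*(-1)*conj(1) + 1*(exp(3*I*pi/4))*conj(1) + 1*(I)*conj(1) + 1*(exp(I*pi/4))*conj(1)]
      = (1/8)[(1) + (exp(-I*pi/4)) + (-I) + (exp(-3*I*pi/4)) + (-1) + (exp(3*I*pi/4)) + (I) + (exp(I*pi/4))] = 0/8 = 0
  <chi_7*chi_0, chi_1> = (1/8)[1*(1)*conj(1) + 1*(exp(-I*pi/4))*conj(exp(I*pi/4)) + 1*(-I)*conj(I) + 1*(exp(-3*I*pi/4))*conj(exp(3*I*pi/4)) + 1*(-1)*conj(-1) + 1*(exp(3*I*pi/4))*conj(exp(-3*I*pi/4)) + 1*(I)*conj(-I) + 1*(exp(I*pi/4))*conj(exp(-I*pi/4))]
      = (1/8)[(1) + (-I) + (-1) + (I) + (1) + (-I) + (-1) + (I)] = 0/8 = 0
  <chi_7*chi_0, chi_2> = (1/8)[1*(1)*conj(1) + 1*(exp(-I*pi/4))*conj(I) + 1*(-I)*conj(-1) + 1*(exp(-3*I*pi/4))*conj(-I) + 1*(-1)*conj(1) + 1*(exp(3*I*pi/4))*conj(I) + 1*(I)*conj(-1) + 1*(exp(I*pi/4))*conj(-I)]
      = (1/8)[(1) + (-exp(I*pi/4)) + (I) + (exp(-I*pi/4)) + (-1) + (-exp(-3*I*pi/4)) + (-I) + (exp(3*I*pi/4))] = 0/8 = 0
  <chi_7*chi_0, chi_3> = (1/8)[1*(1)*conj(1) + 1*(exp(-I*pi/4))*conj(exp(3*I*pi/4)) + 1*(-I)*conj(-I) + 1*(exp(-3*I*pi/4))*conj(exp(I*pi/4)) + 1*(-1)*conj(-1) + 1*(exp(3*I*pi/4))*conj(exp(-I*pi/4)) + 1*(I)*conj(I) + 1*(exp(I*pi/4))*conj(exp(-3*I*pi/4))]
      = (1/8)[(1) + (-1) + (1) + (-1) + (1) + (-1) + (1) + (-1)] = 0/8 = 0
  <chi_7*chi_0, chi_4> = (1/8)[1*(1)*conj(1) + 1*(exp(-I*pi/4))*conj(-1) + 1*(-I)*conj(1) + 1*(exp(-3*I*pi/4))*conj(-1) + 1*(-1)*conj(1) + 1*(exp(3*I*pi/4))*conj(-1) + 1*(I)*conj(1) + 1*(exp(I*pi/4))*conj(-1)]
      = (1/8)[(1) + (-exp(-I*pi/4)) + (-I) + (-exp(-3*I*pi/4)) + (-1) + (-exp(3*I*pi/4)) + (I) + (-exp(I*pi/4))] = 0/8 = 0
  <chi_7*chi_0, chi_5> = (1/8)[1*(1)*conj(1) + 1*(exp(-I*pi/4))*conj(exp(-3*I*pi/4)) + 1*(-I)*conj(I) + 1*(exp(-3*I*pi/4))*conj(exp(-I*pi/4)) + 1*(-1)*conj(-1) + 1*(exp(3*I*pi/4))*conj(exp(I*pi/4)) + 1*(I)*conj(-I) + 1*(exp(I*pi/4))*conj(exp(3*I*pi/4))]
      = (1/8)[(1) + (I) + (-1) + (-I) + (1) + (I) + (-1) + (-I)] = 0/8 = 0
  <chi_7*chi_0, chi_6> = (1/8)[1*(1)*conj(1) + 1*(exp(-I*pi/4))*conj(-I) + 1*(-I)*conj(-1) + 1*(exp(-3*I*pi/4))*conj(I) + 1*(-1)*conj(1) + 1*(exp(3*I*pi/4))*conj(-I) + 1*(I)*conj(-1) + 1*(exp(I*pi/4))*conj(I)]
      = (1/8)[(1) + (exp(I*pi/4)) + (I) + (-exp(-I*pi/4)) + (-1) + (exp(-3*I*pi/4)) + (-I) + (-exp(3*I*pi/4))] = 0/8 = 0
  <chi_7*chi_0, chi_7> = (1/8)[1*(1)*conj(1) + 1*(exp(-I*pi/4))*conj(exp(-I*pi/4)) + 1*(-I)*conj(-I) + 1*(exp(-3*I*pi/4))*conj(exp(-3*I*pi/4)) + 1*(-1)*conj(-1) + 1*(exp(3*I*pi/4))*conj(exp(3*I*pi/4)) + 1*(I)*conj(I) + 1*(exp(I*pi/4))*conj(exp(I*pi/4))]
      = (1/8)[(1) + (1) + (1) + (1) + (1) + (1) + (1) + (1)] = 8/8 = 1
(Exp terms are combined using exp(i*s)*conj(exp(i*t)) = exp(i*(s-t)), and sums of them are collapsed using the identity that for every m > 1 the m distinct m-th roots of unity sum to 0, e.g. 1 + exp(2*I*pi/3) + exp(-2*I*pi/3) = 0.)
Hence the multiplicities are chi_7: 1. Dimension check: dim(chi_7)*dim(chi_0) = 1*1 = 1 and sum (mult * dim) = 1*1 = 1.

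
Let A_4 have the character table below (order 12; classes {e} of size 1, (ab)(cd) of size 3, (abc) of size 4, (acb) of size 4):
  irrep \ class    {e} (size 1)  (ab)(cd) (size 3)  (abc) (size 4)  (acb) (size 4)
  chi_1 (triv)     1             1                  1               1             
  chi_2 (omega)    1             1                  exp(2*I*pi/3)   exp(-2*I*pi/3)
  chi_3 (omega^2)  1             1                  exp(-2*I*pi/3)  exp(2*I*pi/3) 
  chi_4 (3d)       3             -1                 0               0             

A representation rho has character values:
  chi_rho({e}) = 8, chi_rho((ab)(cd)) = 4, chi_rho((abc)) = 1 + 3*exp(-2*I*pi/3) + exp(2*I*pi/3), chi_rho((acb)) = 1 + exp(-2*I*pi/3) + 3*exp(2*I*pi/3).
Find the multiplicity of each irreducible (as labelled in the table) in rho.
Multiplicities: chi_1: 1, chi_2: 1, chi_3: 3, chi_4: 1.

Why: Use <chi_rho, chi> = (1/|G|) sum_C |C| * chi_rho(C) * conj(chi(C)) with |G| = 12 for each irreducible chi in the table:
  <chi_rho, chi_1> = (1/12)[1*(8)*conj(1) + 3*(4)*conj(1) + 4*(1 + 3*exp(-2*I*pi/3) + exp(2*I*pi/3))*conj(1) + 4*(1 + exp(-2*I*pi/3) + 3*exp(2*I*pi/3))*conj(1)]
      = (1/12)[(8) + (12) + (4 + 12*exp(-2*I*pi/3) + 4*exp(2*I*pi/3)) + (4 + 4*exp(-2*I*pi/3) + 12*exp(2*I*pi/3))] = 12/12 = 1
  <chi_rho, chi_2> = (1/12)[1*(8)*conj(1) + 3*(4)*conj(1) + 4*(1 + 3*exp(-2*I*pi/3) + exp(2*I*pi/3))*conj(exp(2*I*pi/3)) + 4*(1 + exp(-2*I*pi/3) + 3*exp(2*I*pi/3))*conj(exp(-2*I*pi/3))]
      = (1/12)[(8) + (12) + (4 + 4*exp(-2*I*pi/3) + 12*exp(2*I*pi/3)) + (4 + 12*exp(-2*I*pi/3) + 4*exp(2*I*pi/3))] = 12/12 = 1
  <chi_rho, chi_3> = (1/12)[1*(8)*conj(1) + 3*(4)*conj(1) + 4*(1 + 3*exp(-2*I*pi/3) + exp(2*I*pi/3))*conj(exp(-2*I*pi/3)) + 4*(1 + exp(-2*I*pi/3) + 3*exp(2*I*pi/3))*conj(exp(2*I*pi/3))]
      = (1/12)[(8) + (12) + (8) + (8)] = 36/12 = 3
  <chi_rho, chi_4> = (1/12)[1*(8)*conj(3) + 3*(4)*conj(-1) + 4*(1 + 3*exp(-2*I*pi/3) + exp(2*I*pi/3))*conj(0) + 4*(1 + exp(-2*I*pi/3) + 3*exp(2*I*pi/3))*conj(0)]
      = (1/12)[(24) + (-12) + (0) + (0)] = 12/12 = 1
(Exp terms are combined using exp(i*s)*conj(exp(i*t)) = exp(i*(s-t)), and sums of them are collapsed using the identity that for every m > 1 the m distinct m-th roots of unity sum to 0, e.g. 1 + exp(2*I*pi/3) + exp(-2*I*pi/3) = 0.)
Dimension check: dim(rho) = sum (mult * dim) = 1*1 + 1*1 + 3*1 + 1*3 = 8 = chi_rho(e) = 8.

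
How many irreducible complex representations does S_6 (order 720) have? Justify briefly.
11

Derivation: The number of irreducible complex representations of a finite group equals its number of conjugacy classes. Conjugacy classes in S_6 correspond to cycle types, i.e. partitions of 6; there are p(6) = 11 of them, so S_6 (order 720) has exactly 11 irreducible complex representations.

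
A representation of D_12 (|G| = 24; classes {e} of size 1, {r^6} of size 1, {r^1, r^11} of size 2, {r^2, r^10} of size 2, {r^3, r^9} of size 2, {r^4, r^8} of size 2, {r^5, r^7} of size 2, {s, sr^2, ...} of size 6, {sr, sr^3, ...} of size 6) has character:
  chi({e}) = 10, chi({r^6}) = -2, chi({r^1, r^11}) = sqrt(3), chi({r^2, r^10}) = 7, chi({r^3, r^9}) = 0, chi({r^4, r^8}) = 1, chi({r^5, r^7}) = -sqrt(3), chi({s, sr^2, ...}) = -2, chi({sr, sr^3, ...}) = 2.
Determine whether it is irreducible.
Not irreducible (reducible): <chi, chi> = 11 > 1.

Working: <chi, chi> = (1/|G|) sum_C |C| * |chi(C)|^2 = (1/24)[1*|10|^2 + 1*|-2|^2 + 2*|sqrt(3)|^2 + 2*|7|^2 + 2*|0|^2 + 2*|1|^2 + 2*|-sqrt(3)|^2 + 6*|-2|^2 + 6*|2|^2]
  = (1/24)[(100) + (4) + (6) + (98) + (0) + (2) + (6) + (24) + (24)] = 264/24 = 11.
A character is irreducible iff <chi, chi> = 1, so this representation is reducible.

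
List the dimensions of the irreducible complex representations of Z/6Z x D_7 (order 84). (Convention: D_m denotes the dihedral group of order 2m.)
Dimensions: 1, 1, 1, 1, 1, 1, 1, 1, 1, 1, 1, 1, 2, 2, 2, 2, 2, 2, 2, 2, 2, 2, 2, 2, 2, 2, 2, 2, 2, 2

Explanation: There are 30 irreducibles (= number of conjugacy classes). Their dimensions d_i satisfy sum d_i^2 = |G| = 84: 1 + 1 + 1 + 1 + 1 + 1 + 1 + 1 + 1 + 1 + 1 + 1 + 4 + 4 + 4 + 4 + 4 + 4 + 4 + 4 + 4 + 4 + 4 + 4 + 4 + 4 + 4 + 4 + 4 + 4 = 84. (For the product with Z/6Z: each of the 6 1-dim characters of Z/6Z tensors with each irrep of D_7, giving 6 copies of each D_7-dimension.)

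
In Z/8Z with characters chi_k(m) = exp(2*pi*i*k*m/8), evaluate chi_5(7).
chi_5(7) = zeta_8^35 = exp(3*I*pi/4)

Why: chi_5(7) = zeta_8^(5*7) = zeta_8^35. Since zeta_8^8 = 1, this equals zeta_8^3 = exp(2*pi*i*3/8) = exp(3*I*pi/4).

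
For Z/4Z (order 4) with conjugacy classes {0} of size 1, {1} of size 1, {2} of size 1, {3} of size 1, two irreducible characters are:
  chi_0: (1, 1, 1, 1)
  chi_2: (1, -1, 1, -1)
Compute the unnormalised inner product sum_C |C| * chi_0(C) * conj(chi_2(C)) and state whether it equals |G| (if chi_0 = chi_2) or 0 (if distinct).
Sum = 0; so <chi_0, chi_2> = 0 (distinct irreducibles are orthogonal).

Justification: Compute term by term over conjugacy classes (|C| * chi_0(C) * conj(chi_2(C))):
  1*(1)*conj(1) + 1*(1)*conj(-1) + 1*(1)*conj(1) + 1*(1)*conj(-1)
  = (1) + (-1) + (1) + (-1)
  = 0.
(Exp terms are combined using exp(i*s)*conj(exp(i*t)) = exp(i*(s-t)), and sums of them are collapsed using the identity that for every m > 1 the m distinct m-th roots of unity sum to 0, e.g. 1 + exp(2*I*pi/3) + exp(-2*I*pi/3) = 0.)
Dividing by |G| = 4 gives 0/4 = 0, matching the row-orthogonality relation <chi_0, chi_2> = [chi_0 = chi_2].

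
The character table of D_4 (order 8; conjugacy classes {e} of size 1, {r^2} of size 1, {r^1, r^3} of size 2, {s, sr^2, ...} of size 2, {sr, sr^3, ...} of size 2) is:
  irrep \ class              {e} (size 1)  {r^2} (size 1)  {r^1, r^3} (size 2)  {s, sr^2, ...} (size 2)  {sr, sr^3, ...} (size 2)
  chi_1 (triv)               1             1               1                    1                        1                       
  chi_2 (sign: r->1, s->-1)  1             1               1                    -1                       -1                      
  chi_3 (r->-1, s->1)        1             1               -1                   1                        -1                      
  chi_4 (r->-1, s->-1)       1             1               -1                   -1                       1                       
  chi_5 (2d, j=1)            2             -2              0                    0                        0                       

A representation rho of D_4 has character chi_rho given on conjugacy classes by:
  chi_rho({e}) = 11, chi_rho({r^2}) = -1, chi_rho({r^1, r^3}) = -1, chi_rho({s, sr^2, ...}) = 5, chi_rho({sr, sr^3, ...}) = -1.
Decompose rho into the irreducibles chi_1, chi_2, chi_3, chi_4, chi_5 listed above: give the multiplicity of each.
Multiplicities: chi_1: 2, chi_2: 0, chi_3: 3, chi_4: 0, chi_5: 3.

Derivation: Use <chi_rho, chi> = (1/|G|) sum_C |C| * chi_rho(C) * conj(chi(C)) with |G| = 8 for each irreducible chi in the table:
  <chi_rho, chi_1> = (1/8)[1*(11)*conj(1) + 1*(-1)*conj(1) + 2*(-1)*conj(1) + 2*(5)*conj(1) + 2*(-1)*conj(1)]
      = (1/8)[(11) + (-1) + (-2) + (10) + (-2)] = 16/8 = 2
  <chi_rho, chi_2> = (1/8)[1*(11)*conj(1) + 1*(-1)*conj(1) + 2*(-1)*conj(1) + 2*(5)*conj(-1) + 2*(-1)*conj(-1)]
      = (1/8)[(11) + (-1) + (-2) + (-10) + (2)] = 0/8 = 0
  <chi_rho, chi_3> = (1/8)[1*(11)*conj(1) + 1*(-1)*conj(1) + 2*(-1)*conj(-1) + 2*(5)*conj(1) + 2*(-1)*conj(-1)]
      = (1/8)[(11) + (-1) + (2) + (10) + (2)] = 24/8 = 3
  <chi_rho, chi_4> = (1/8)[1*(11)*conj(1) + 1*(-1)*conj(1) + 2*(-1)*conj(-1) + 2*(5)*conj(-1) + 2*(-1)*conj(1)]
      = (1/8)[(11) + (-1) + (2) + (-10) + (-2)] = 0/8 = 0
  <chi_rho, chi_5> = (1/8)[1*(11)*conj(2) + 1*(-1)*conj(-2) + 2*(-1)*conj(0) + 2*(5)*conj(0) + 2*(-1)*conj(0)]
      = (1/8)[(22) + (2) + (0) + (0) + (0)] = 24/8 = 3
Dimension check: dim(rho) = sum (mult * dim) = 2*1 + 0*1 + 3*1 + 0*1 + 3*2 = 11 = chi_rho(e) = 11.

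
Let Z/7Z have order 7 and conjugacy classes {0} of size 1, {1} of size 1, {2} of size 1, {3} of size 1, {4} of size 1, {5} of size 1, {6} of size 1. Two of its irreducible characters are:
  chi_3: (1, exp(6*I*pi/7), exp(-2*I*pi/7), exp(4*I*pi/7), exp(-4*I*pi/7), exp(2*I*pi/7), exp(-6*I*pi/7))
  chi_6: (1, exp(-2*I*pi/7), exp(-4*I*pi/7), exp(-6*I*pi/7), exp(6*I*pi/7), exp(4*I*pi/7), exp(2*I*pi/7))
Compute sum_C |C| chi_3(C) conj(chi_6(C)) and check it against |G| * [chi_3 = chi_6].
Sum = 0; so <chi_3, chi_6> = 0 (distinct irreducibles are orthogonal).

Solution. Compute term by term over conjugacy classes (|C| * chi_3(C) * conj(chi_6(C))):
  1*(1)*conj(1) + 1*(exp(6*I*pi/7))*conj(exp(-2*I*pi/7)) + 1*(exp(-2*I*pi/7))*conj(exp(-4*I*pi/7)) + 1*(exp(4*I*pi/7))*conj(exp(-6*I*pi/7)) + 1*(exp(-4*I*pi/7))*conj(exp(6*I*pi/7)) + 1*(exp(2*I*pi/7))*conj(exp(4*I*pi/7)) + 1*(exp(-6*I*pi/7))*conj(exp(2*I*pi/7))
  = (1) + (exp(-6*I*pi/7)) + (exp(2*I*pi/7)) + (exp(-4*I*pi/7)) + (exp(4*I*pi/7)) + (exp(-2*I*pi/7)) + (exp(6*I*pi/7))
  = 0.
(Exp terms are combined using exp(i*s)*conj(exp(i*t)) = exp(i*(s-t)), and sums of them are collapsed using the identity that for every m > 1 the m distinct m-th roots of unity sum to 0, e.g. 1 + exp(2*I*pi/3) + exp(-2*I*pi/3) = 0.)
Dividing by |G| = 7 gives 0/7 = 0, matching the row-orthogonality relation <chi_3, chi_6> = [chi_3 = chi_6].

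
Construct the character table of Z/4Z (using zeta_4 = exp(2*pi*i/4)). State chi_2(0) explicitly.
Character table of Z/4Z (irreps indexed chi_0,...,chi_3 with chi_k(m) = zeta_4^(k*m), zeta_4 = exp(2*pi*i/4)):
  irrep \ class  {0} (size 1)  {1} (size 1)  {2} (size 1)  {3} (size 1)
  chi_0          1             1             1             1           
  chi_1          1             I             -1            -I          
  chi_2          1             -1            1             -1          
  chi_3          1             -I            -1            I           

Spot check: chi_2(0) = zeta_4^(2*0) = zeta_4^0 = 1.

Derivation: Z/4Z is abelian, so all 4 irreducible complex representations are 1-dimensional. They are given by chi_k(m) = zeta_4^(k*m) for k = 0,...,3. Row orthogonality: sum_m chi_k(m) conj(chi_l(m)) = 4 * [k = l].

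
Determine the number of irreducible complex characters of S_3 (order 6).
3

Justification: The number of irreducible complex representations of a finite group equals its number of conjugacy classes. Conjugacy classes in S_3 correspond to cycle types, i.e. partitions of 3; there are p(3) = 3 of them, so S_3 (order 6) has exactly 3 irreducible complex representations.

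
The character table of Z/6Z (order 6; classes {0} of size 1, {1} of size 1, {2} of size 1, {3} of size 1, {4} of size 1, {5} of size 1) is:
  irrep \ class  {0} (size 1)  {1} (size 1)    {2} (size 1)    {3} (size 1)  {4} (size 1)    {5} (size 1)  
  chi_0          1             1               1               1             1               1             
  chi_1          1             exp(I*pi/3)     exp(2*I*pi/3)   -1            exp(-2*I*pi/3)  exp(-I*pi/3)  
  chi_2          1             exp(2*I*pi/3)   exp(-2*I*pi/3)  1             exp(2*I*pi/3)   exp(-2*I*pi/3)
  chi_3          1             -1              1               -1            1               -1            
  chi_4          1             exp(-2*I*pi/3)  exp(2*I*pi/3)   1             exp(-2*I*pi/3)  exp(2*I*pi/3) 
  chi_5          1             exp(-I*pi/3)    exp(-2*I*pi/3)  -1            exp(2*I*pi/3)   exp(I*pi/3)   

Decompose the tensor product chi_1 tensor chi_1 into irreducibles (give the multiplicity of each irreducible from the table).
chi_1 tensor chi_1 = chi_2 (all other irreducibles have multiplicity 0).

Derivation: The character of a tensor product is the pointwise product (chi_1 * chi_1)(C) = chi_1(C) * chi_1(C):
  {0}: (1)*(1), {1}: (exp(I*pi/3))*(exp(I*pi/3)), {2}: (exp(2*I*pi/3))*(exp(2*I*pi/3)), {3}: (-1)*(-1), {4}: (exp(-2*I*pi/3))*(exp(-2*I*pi/3)), {5}: (exp(-I*pi/3))*(exp(-I*pi/3))
so (chi_1 * chi_1) takes values
  {0} -> 1, {1} -> exp(2*I*pi/3), {2} -> exp(-2*I*pi/3), {3} -> 1, {4} -> exp(2*I*pi/3), {5} -> exp(-2*I*pi/3).
Now take the inner product of this character with each irreducible chi from the table, <chi_1*chi_1, chi> = (1/6) sum_C |C| (chi_1*chi_1)(C) conj(chi(C)):
  <chi_1*chi_1, chi_0> = (1/6)[1*(1)*conj(1) + 1*(exp(2*I*pi/3))*conj(1) + 1*(exp(-2*I*pi/3))*conj(1) + 1*(1)*conj(1) + 1*(exp(2*I*pi/3))*conj(1) + 1*(exp(-2*I*pi/3))*conj(1)]
      = (1/6)[(1) + (exp(2*I*pi/3)) + (exp(-2*I*pi/3)) + (1) + (exp(2*I*pi/3)) + (exp(-2*I*pi/3))] = 0/6 = 0
  <chi_1*chi_1, chi_1> = (1/6)[1*(1)*conj(1) + 1*(exp(2*I*pi/3))*conj(exp(I*pi/3)) + 1*(exp(-2*I*pi/3))*conj(exp(2*I*pi/3)) + 1*(1)*conj(-1) + 1*(exp(2*I*pi/3))*conj(exp(-2*I*pi/3)) + 1*(exp(-2*I*pi/3))*conj(exp(-I*pi/3))]
      = (1/6)[(1) + (exp(I*pi/3)) + (exp(2*I*pi/3)) + (-1) + (exp(-2*I*pi/3)) + (exp(-I*pi/3))] = 0/6 = 0
  <chi_1*chi_1, chi_2> = (1/6)[1*(1)*conj(1) + 1*(exp(2*I*pi/3))*conj(exp(2*I*pi/3)) + 1*(exp(-2*I*pi/3))*conj(exp(-2*I*pi/3)) + 1*(1)*conj(1) + 1*(exp(2*I*pi/3))*conj(exp(2*I*pi/3)) + 1*(exp(-2*I*pi/3))*conj(exp(-2*I*pi/3))]
      = (1/6)[(1) + (1) + (1) + (1) + (1) + (1)] = 6/6 = 1
  <chi_1*chi_1, chi_3> = (1/6)[1*(1)*conj(1) + 1*(exp(2*I*pi/3))*conj(-1) + 1*(exp(-2*I*pi/3))*conj(1) + 1*(1)*conj(-1) + 1*(exp(2*I*pi/3))*conj(1) + 1*(exp(-2*I*pi/3))*conj(-1)]
      = (1/6)[(1) + (-exp(2*I*pi/3)) + (exp(-2*I*pi/3)) + (-1) + (exp(2*I*pi/3)) + (-exp(-2*I*pi/3))] = 0/6 = 0
  <chi_1*chi_1, chi_4> = (1/6)[1*(1)*conj(1) + 1*(exp(2*I*pi/3))*conj(exp(-2*I*pi/3)) + 1*(exp(-2*I*pi/3))*conj(exp(2*I*pi/3)) + 1*(1)*conj(1) + 1*(exp(2*I*pi/3))*conj(exp(-2*I*pi/3)) + 1*(exp(-2*I*pi/3))*conj(exp(2*I*pi/3))]
      = (1/6)[(1) + (exp(-2*I*pi/3)) + (exp(2*I*pi/3)) + (1) + (exp(-2*I*pi/3)) + (exp(2*I*pi/3))] = 0/6 = 0
  <chi_1*chi_1, chi_5> = (1/6)[1*(1)*conj(1) + 1*(exp(2*I*pi/3))*conj(exp(-I*pi/3)) + 1*(exp(-2*I*pi/3))*conj(exp(-2*I*pi/3)) + 1*(1)*conj(-1) + 1*(exp(2*I*pi/3))*conj(exp(2*I*pi/3)) + 1*(exp(-2*I*pi/3))*conj(exp(I*pi/3))]
      = (1/6)[(1) + (-1) + (1) + (-1) + (1) + (-1)] = 0/6 = 0
(Exp terms are combined using exp(i*s)*conj(exp(i*t)) = exp(i*(s-t)), and sums of them are collapsed using the identity that for every m > 1 the m distinct m-th roots of unity sum to 0, e.g. 1 + exp(2*I*pi/3) + exp(-2*I*pi/3) = 0.)
Hence the multiplicities are chi_2: 1. Dimension check: dim(chi_1)*dim(chi_1) = 1*1 = 1 and sum (mult * dim) = 1*1 = 1.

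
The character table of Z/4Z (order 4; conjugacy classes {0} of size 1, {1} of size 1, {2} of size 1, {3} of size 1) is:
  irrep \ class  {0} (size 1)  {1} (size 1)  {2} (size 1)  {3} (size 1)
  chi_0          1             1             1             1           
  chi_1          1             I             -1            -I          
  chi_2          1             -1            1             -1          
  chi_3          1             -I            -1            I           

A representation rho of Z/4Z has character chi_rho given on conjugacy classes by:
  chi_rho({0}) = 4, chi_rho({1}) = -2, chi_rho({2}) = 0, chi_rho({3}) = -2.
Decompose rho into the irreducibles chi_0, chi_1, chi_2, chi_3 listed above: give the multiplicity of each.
Multiplicities: chi_0: 0, chi_1: 1, chi_2: 2, chi_3: 1.

Proof sketch: Use <chi_rho, chi> = (1/|G|) sum_C |C| * chi_rho(C) * conj(chi(C)) with |G| = 4 for each irreducible chi in the table:
  <chi_rho, chi_0> = (1/4)[1*(4)*conj(1) + 1*(-2)*conj(1) + 1*(0)*conj(1) + 1*(-2)*conj(1)]
      = (1/4)[(4) + (-2) + (0) + (-2)] = 0/4 = 0
  <chi_rho, chi_1> = (1/4)[1*(4)*conj(1) + 1*(-2)*conj(I) + 1*(0)*conj(-1) + 1*(-2)*conj(-I)]
      = (1/4)[(4) + (2*I) + (0) + (-2*I)] = 4/4 = 1
  <chi_rho, chi_2> = (1/4)[1*(4)*conj(1) + 1*(-2)*conj(-1) + 1*(0)*conj(1) + 1*(-2)*conj(-1)]
      = (1/4)[(4) + (2) + (0) + (2)] = 8/4 = 2
  <chi_rho, chi_3> = (1/4)[1*(4)*conj(1) + 1*(-2)*conj(-I) + 1*(0)*conj(-1) + 1*(-2)*conj(I)]
      = (1/4)[(4) + (-2*I) + (0) + (2*I)] = 4/4 = 1
(Exp terms are combined using exp(i*s)*conj(exp(i*t)) = exp(i*(s-t)), and sums of them are collapsed using the identity that for every m > 1 the m distinct m-th roots of unity sum to 0, e.g. 1 + exp(2*I*pi/3) + exp(-2*I*pi/3) = 0.)
Dimension check: dim(rho) = sum (mult * dim) = 0*1 + 1*1 + 2*1 + 1*1 = 4 = chi_rho(e) = 4.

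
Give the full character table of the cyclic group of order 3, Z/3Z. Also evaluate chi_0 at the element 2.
Character table of Z/3Z (irreps indexed chi_0,...,chi_2 with chi_k(m) = zeta_3^(k*m), zeta_3 = exp(2*pi*i/3)):
  irrep \ class  {0} (size 1)  {1} (size 1)    {2} (size 1)  
  chi_0          1             1               1             
  chi_1          1             exp(2*I*pi/3)   exp(-2*I*pi/3)
  chi_2          1             exp(-2*I*pi/3)  exp(2*I*pi/3) 

Spot check: chi_0(2) = zeta_3^(0*2) = zeta_3^0 = 1.

Reasoning: Z/3Z is abelian, so all 3 irreducible complex representations are 1-dimensional. They are given by chi_k(m) = zeta_3^(k*m) for k = 0,...,2. Row orthogonality: sum_m chi_k(m) conj(chi_l(m)) = 3 * [k = l].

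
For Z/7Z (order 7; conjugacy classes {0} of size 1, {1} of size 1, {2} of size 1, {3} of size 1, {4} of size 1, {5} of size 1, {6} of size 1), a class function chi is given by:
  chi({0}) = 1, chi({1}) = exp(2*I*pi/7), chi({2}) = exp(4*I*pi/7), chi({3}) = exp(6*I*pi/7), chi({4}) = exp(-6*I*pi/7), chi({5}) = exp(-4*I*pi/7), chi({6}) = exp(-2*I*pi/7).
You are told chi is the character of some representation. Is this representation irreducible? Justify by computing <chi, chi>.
Irreducible: <chi, chi> = 1.

Working: <chi, chi> = (1/|G|) sum_C |C| * |chi(C)|^2 = (1/7)[1*|1|^2 + 1*|exp(2*I*pi/7)|^2 + 1*|exp(4*I*pi/7)|^2 + 1*|exp(6*I*pi/7)|^2 + 1*|exp(-6*I*pi/7)|^2 + 1*|exp(-4*I*pi/7)|^2 + 1*|exp(-2*I*pi/7)|^2]
  = (1/7)[(1) + (1) + (1) + (1) + (1) + (1) + (1)] = 7/7 = 1.
(Exp terms are combined using exp(i*s)*conj(exp(i*t)) = exp(i*(s-t)), and sums of them are collapsed using the identity that for every m > 1 the m distinct m-th roots of unity sum to 0, e.g. 1 + exp(2*I*pi/3) + exp(-2*I*pi/3) = 0.)
A character is irreducible iff <chi, chi> = 1, so this representation is irreducible.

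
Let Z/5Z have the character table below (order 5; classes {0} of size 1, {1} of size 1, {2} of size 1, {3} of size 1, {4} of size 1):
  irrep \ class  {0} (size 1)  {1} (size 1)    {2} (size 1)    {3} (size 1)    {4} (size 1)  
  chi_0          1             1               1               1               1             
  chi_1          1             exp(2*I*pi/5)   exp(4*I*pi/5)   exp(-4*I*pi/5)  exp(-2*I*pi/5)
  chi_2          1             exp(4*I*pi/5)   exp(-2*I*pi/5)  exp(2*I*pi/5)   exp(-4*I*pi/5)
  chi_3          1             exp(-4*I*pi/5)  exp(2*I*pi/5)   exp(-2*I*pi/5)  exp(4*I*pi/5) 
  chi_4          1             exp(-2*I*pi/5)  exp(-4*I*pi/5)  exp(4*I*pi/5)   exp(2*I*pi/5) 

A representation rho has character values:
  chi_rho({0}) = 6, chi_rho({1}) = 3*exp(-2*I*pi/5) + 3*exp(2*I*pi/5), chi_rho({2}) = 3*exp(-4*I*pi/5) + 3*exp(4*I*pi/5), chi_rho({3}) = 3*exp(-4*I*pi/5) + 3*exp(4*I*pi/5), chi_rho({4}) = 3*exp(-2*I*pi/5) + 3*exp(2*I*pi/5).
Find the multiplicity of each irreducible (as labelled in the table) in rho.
Multiplicities: chi_0: 0, chi_1: 3, chi_2: 0, chi_3: 0, chi_4: 3.

Use <chi_rho, chi> = (1/|G|) sum_C |C| * chi_rho(C) * conj(chi(C)) with |G| = 5 for each irreducible chi in the table:
  <chi_rho, chi_0> = (1/5)[1*(6)*conj(1) + 1*(3*exp(-2*I*pi/5) + 3*exp(2*I*pi/5))*conj(1) + 1*(3*exp(-4*I*pi/5) + 3*exp(4*I*pi/5))*conj(1) + 1*(3*exp(-4*I*pi/5) + 3*exp(4*I*pi/5))*conj(1) + 1*(3*exp(-2*I*pi/5) + 3*exp(2*I*pi/5))*conj(1)]
      = (1/5)[(6) + (3*exp(-2*I*pi/5) + 3*exp(2*I*pi/5)) + (3*exp(-4*I*pi/5) + 3*exp(4*I*pi/5)) + (3*exp(-4*I*pi/5) + 3*exp(4*I*pi/5)) + (3*exp(-2*I*pi/5) + 3*exp(2*I*pi/5))] = 0/5 = 0
  <chi_rho, chi_1> = (1/5)[1*(6)*conj(1) + 1*(3*exp(-2*I*pi/5) + 3*exp(2*I*pi/5))*conj(exp(2*I*pi/5)) + 1*(3*exp(-4*I*pi/5) + 3*exp(4*I*pi/5))*conj(exp(4*I*pi/5)) + 1*(3*exp(-4*I*pi/5) + 3*exp(4*I*pi/5))*conj(exp(-4*I*pi/5)) + 1*(3*exp(-2*I*pi/5) + 3*exp(2*I*pi/5))*conj(exp(-2*I*pi/5))]
      = (1/5)[(6) + (3 + 3*exp(-4*I*pi/5)) + (3 + 3*exp(2*I*pi/5)) + (3 + 3*exp(-2*I*pi/5)) + (3 + 3*exp(4*I*pi/5))] = 15/5 = 3
  <chi_rho, chi_2> = (1/5)[1*(6)*conj(1) + 1*(3*exp(-2*I*pi/5) + 3*exp(2*I*pi/5))*conj(exp(4*I*pi/5)) + 1*(3*exp(-4*I*pi/5) + 3*exp(4*I*pi/5))*conj(exp(-2*I*pi/5)) + 1*(3*exp(-4*I*pi/5) + 3*exp(4*I*pi/5))*conj(exp(2*I*pi/5)) + 1*(3*exp(-2*I*pi/5) + 3*exp(2*I*pi/5))*conj(exp(-4*I*pi/5))]
      = (1/5)[(6) + (3*exp(-2*I*pi/5) + 3*exp(4*I*pi/5)) + (3*exp(-2*I*pi/5) + 3*exp(-4*I*pi/5)) + (3*exp(4*I*pi/5) + 3*exp(2*I*pi/5)) + (3*exp(-4*I*pi/5) + 3*exp(2*I*pi/5))] = 0/5 = 0
  <chi_rho, chi_3> = (1/5)[1*(6)*conj(1) + 1*(3*exp(-2*I*pi/5) + 3*exp(2*I*pi/5))*conj(exp(-4*I*pi/5)) + 1*(3*exp(-4*I*pi/5) + 3*exp(4*I*pi/5))*conj(exp(2*I*pi/5)) + 1*(3*exp(-4*I*pi/5) + 3*exp(4*I*pi/5))*conj(exp(-2*I*pi/5)) + 1*(3*exp(-2*I*pi/5) + 3*exp(2*I*pi/5))*conj(exp(4*I*pi/5))]
      = (1/5)[(6) + (3*exp(-4*I*pi/5) + 3*exp(2*I*pi/5)) + (3*exp(4*I*pi/5) + 3*exp(2*I*pi/5)) + (3*exp(-2*I*pi/5) + 3*exp(-4*I*pi/5)) + (3*exp(-2*I*pi/5) + 3*exp(4*I*pi/5))] = 0/5 = 0
  <chi_rho, chi_4> = (1/5)[1*(6)*conj(1) + 1*(3*exp(-2*I*pi/5) + 3*exp(2*I*pi/5))*conj(exp(-2*I*pi/5)) + 1*(3*exp(-4*I*pi/5) + 3*exp(4*I*pi/5))*conj(exp(-4*I*pi/5)) + 1*(3*exp(-4*I*pi/5) + 3*exp(4*I*pi/5))*conj(exp(4*I*pi/5)) + 1*(3*exp(-2*I*pi/5) + 3*exp(2*I*pi/5))*conj(exp(2*I*pi/5))]
      = (1/5)[(6) + (3 + 3*exp(4*I*pi/5)) + (3 + 3*exp(-2*I*pi/5)) + (3 + 3*exp(2*I*pi/5)) + (3 + 3*exp(-4*I*pi/5))] = 15/5 = 3
(Exp terms are combined using exp(i*s)*conj(exp(i*t)) = exp(i*(s-t)), and sums of them are collapsed using the identity that for every m > 1 the m distinct m-th roots of unity sum to 0, e.g. 1 + exp(2*I*pi/3) + exp(-2*I*pi/3) = 0.)
Dimension check: dim(rho) = sum (mult * dim) = 0*1 + 3*1 + 0*1 + 0*1 + 3*1 = 6 = chi_rho(e) = 6.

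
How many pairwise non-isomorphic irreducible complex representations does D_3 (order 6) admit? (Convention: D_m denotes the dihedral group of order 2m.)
3

Proof sketch: The number of irreducible complex representations of a finite group equals its number of conjugacy classes. D_3 has 3 conjugacy classes ((n+3)/2 for n odd), so D_3 (order 6) has exactly 3 irreducible complex representations.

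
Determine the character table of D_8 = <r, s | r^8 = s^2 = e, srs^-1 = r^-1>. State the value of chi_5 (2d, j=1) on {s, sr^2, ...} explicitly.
Conjugacy classes: {e} of size 1, {r^4} of size 1, {r^1, r^7} of size 2, {r^2, r^6} of size 2, {r^3, r^5} of size 2, {s, sr^2, ...} of size 4, {sr, sr^3, ...} of size 4.
Character table:
  irrep \ class              {e} (size 1)  {r^4} (size 1)  {r^1, r^7} (size 2)  {r^2, r^6} (size 2)  {r^3, r^5} (size 2)  {s, sr^2, ...} (size 4)  {sr, sr^3, ...} (size 4)
  chi_1 (triv)               1             1               1                    1                    1                    1                        1                       
  chi_2 (sign: r->1, s->-1)  1             1               1                    1                    1                    -1                       -1                      
  chi_3 (r->-1, s->1)        1             1               -1                   1                    -1                   1                        -1                      
  chi_4 (r->-1, s->-1)       1             1               -1                   1                    -1                   -1                       1                       
  chi_5 (2d, j=1)            2             -2              sqrt(2)              0                    -sqrt(2)             0                        0                       
  chi_6 (2d, j=2)            2             2               0                    -2                   0                    0                        0                       
  chi_7 (2d, j=3)            2             -2              -sqrt(2)             0                    sqrt(2)              0                        0                       

Spot check: chi_5 (2d, j=1) on {s, sr^2, ...} = 0.

Proof sketch: D_8 has order 2*8 = 16 with 7 conjugacy classes, hence 7 irreducibles. Sum of squared dims 1 + 1 + 1 + 1 + 4 + 4 + 4 = 16 = |G|. Linear characters come from the abelianisation; the 2-dimensional irreps have character r^k -> 2*cos(2*pi*j*k/8), reflections -> 0.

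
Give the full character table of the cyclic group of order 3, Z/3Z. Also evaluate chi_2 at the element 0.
Character table of Z/3Z (irreps indexed chi_0,...,chi_2 with chi_k(m) = zeta_3^(k*m), zeta_3 = exp(2*pi*i/3)):
  irrep \ class  {0} (size 1)  {1} (size 1)    {2} (size 1)  
  chi_0          1             1               1             
  chi_1          1             exp(2*I*pi/3)   exp(-2*I*pi/3)
  chi_2          1             exp(-2*I*pi/3)  exp(2*I*pi/3) 

Spot check: chi_2(0) = zeta_3^(2*0) = zeta_3^0 = 1.

Details: Z/3Z is abelian, so all 3 irreducible complex representations are 1-dimensional. They are given by chi_k(m) = zeta_3^(k*m) for k = 0,...,2. Row orthogonality: sum_m chi_k(m) conj(chi_l(m)) = 3 * [k = l].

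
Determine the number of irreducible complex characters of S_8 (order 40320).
22

Proof sketch: The number of irreducible complex representations of a finite group equals its number of conjugacy classes. Conjugacy classes in S_8 correspond to cycle types, i.e. partitions of 8; there are p(8) = 22 of them, so S_8 (order 40320) has exactly 22 irreducible complex representations.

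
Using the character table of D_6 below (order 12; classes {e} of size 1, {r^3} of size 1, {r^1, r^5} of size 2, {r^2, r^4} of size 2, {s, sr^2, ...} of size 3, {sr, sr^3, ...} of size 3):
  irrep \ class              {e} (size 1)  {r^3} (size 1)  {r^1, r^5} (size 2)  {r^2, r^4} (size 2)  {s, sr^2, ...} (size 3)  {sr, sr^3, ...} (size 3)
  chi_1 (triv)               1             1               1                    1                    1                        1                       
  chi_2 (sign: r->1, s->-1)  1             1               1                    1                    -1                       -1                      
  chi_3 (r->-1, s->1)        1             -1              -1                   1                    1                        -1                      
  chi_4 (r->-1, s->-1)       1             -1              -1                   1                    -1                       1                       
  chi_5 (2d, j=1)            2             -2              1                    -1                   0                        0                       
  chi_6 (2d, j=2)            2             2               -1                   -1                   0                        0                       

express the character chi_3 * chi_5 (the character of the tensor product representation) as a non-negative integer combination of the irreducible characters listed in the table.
chi_3 tensor chi_5 = chi_6 (all other irreducibles have multiplicity 0).

Proof sketch: The character of a tensor product is the pointwise product (chi_3 * chi_5)(C) = chi_3(C) * chi_5(C):
  {e}: (1)*(2), {r^3}: (-1)*(-2), {r^1, r^5}: (-1)*(1), {r^2, r^4}: (1)*(-1), {s, sr^2, ...}: (1)*(0), {sr, sr^3, ...}: (-1)*(0)
so (chi_3 * chi_5) takes values
  {e} -> 2, {r^3} -> 2, {r^1, r^5} -> -1, {r^2, r^4} -> -1, {s, sr^2, ...} -> 0, {sr, sr^3, ...} -> 0.
Now take the inner product of this character with each irreducible chi from the table, <chi_3*chi_5, chi> = (1/12) sum_C |C| (chi_3*chi_5)(C) conj(chi(C)):
  <chi_3*chi_5, chi_1> = (1/12)[1*(2)*conj(1) + 1*(2)*conj(1) + 2*(-1)*conj(1) + 2*(-1)*conj(1) + 3*(0)*conj(1) + 3*(0)*conj(1)]
      = (1/12)[(2) + (2) + (-2) + (-2) + (0) + (0)] = 0/12 = 0
  <chi_3*chi_5, chi_2> = (1/12)[1*(2)*conj(1) + 1*(2)*conj(1) + 2*(-1)*conj(1) + 2*(-1)*conj(1) + 3*(0)*conj(-1) + 3*(0)*conj(-1)]
      = (1/12)[(2) + (2) + (-2) + (-2) + (0) + (0)] = 0/12 = 0
  <chi_3*chi_5, chi_3> = (1/12)[1*(2)*conj(1) + 1*(2)*conj(-1) + 2*(-1)*conj(-1) + 2*(-1)*conj(1) + 3*(0)*conj(1) + 3*(0)*conj(-1)]
      = (1/12)[(2) + (-2) + (2) + (-2) + (0) + (0)] = 0/12 = 0
  <chi_3*chi_5, chi_4> = (1/12)[1*(2)*conj(1) + 1*(2)*conj(-1) + 2*(-1)*conj(-1) + 2*(-1)*conj(1) + 3*(0)*conj(-1) + 3*(0)*conj(1)]
      = (1/12)[(2) + (-2) + (2) + (-2) + (0) + (0)] = 0/12 = 0
  <chi_3*chi_5, chi_5> = (1/12)[1*(2)*conj(2) + 1*(2)*conj(-2) + 2*(-1)*conj(1) + 2*(-1)*conj(-1) + 3*(0)*conj(0) + 3*(0)*conj(0)]
      = (1/12)[(4) + (-4) + (-2) + (2) + (0) + (0)] = 0/12 = 0
  <chi_3*chi_5, chi_6> = (1/12)[1*(2)*conj(2) + 1*(2)*conj(2) + 2*(-1)*conj(-1) + 2*(-1)*conj(-1) + 3*(0)*conj(0) + 3*(0)*conj(0)]
      = (1/12)[(4) + (4) + (2) + (2) + (0) + (0)] = 12/12 = 1
Hence the multiplicities are chi_6: 1. Dimension check: dim(chi_3)*dim(chi_5) = 1*2 = 2 and sum (mult * dim) = 1*2 = 2.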